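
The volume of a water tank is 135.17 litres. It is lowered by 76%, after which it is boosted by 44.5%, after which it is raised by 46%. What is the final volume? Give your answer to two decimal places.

68.44 litres

76% decrease: 135.17 × 0.24 = 32.4408.
Apply the 44.5% increase: 32.4408 × 1.445 = 46.876956.
After the 46% increase: 46.876956 × 1.46 = 68.44035576 ≈ 68.44.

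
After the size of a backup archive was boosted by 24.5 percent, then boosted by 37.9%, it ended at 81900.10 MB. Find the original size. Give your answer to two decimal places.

47703.56 MB

The overall multiplier applied was 1.245 × 1.379 = 1.716855.
So the original size was 81900.10 ÷ 1.716855 ≈ 47703.56 MB.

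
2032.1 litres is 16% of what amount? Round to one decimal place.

2032.1 litres ÷ 0.16 ≈ 12700.6 litres.

12700.6 litres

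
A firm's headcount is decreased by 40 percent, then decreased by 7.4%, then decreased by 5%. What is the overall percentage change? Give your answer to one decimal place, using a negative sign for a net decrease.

The combined multiplier is 0.6 × 0.926 × 0.95 = 0.52782.
That corresponds to a decrease of 47.2%.

-47.2%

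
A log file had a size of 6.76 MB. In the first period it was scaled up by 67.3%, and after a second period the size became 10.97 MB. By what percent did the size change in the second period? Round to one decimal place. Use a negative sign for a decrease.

-3.0%

After the first period: 6.76 × 1.673 = 11.30948.
Second-period multiplier: 10.97 ÷ 11.30948 ≈ 0.96998.
That is a change of -3.0%.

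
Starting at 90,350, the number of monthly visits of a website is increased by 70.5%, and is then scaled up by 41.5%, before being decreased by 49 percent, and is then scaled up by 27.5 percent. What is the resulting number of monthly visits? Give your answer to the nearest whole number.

After the 70.5% increase: 90,350 × 1.705 = 154046.75.
Apply the 41.5% increase: 154046.75 × 1.415 = 217976.15125.
Apply the 49% decrease: 217976.15125 × 0.51 = 111167.8371375.
Apply the 27.5% increase: 111167.8371375 × 1.275 = 141738.9923503125 ≈ 141,739.

141,739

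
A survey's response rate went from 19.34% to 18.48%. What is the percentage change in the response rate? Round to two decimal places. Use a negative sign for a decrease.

-4.45%

The change is 18.48 − 19.34 = -0.86 percentage points.
Relative to the original 19.34%, that is -0.86 ÷ 19.34 ≈ -4.45%.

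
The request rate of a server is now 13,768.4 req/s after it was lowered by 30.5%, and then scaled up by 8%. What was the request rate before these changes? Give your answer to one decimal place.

18,343.2 req/s

Undoing the 8% increase: 13,768.4 ÷ 1.08 ≈ 12748.518519.
Undoing the 30.5% decrease: 12748.518519 ÷ 0.695 ≈ 18,343.2 req/s.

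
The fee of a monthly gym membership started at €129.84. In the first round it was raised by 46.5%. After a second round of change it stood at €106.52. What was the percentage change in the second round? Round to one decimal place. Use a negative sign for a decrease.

-44.0%

After the first round: €129.84 × 1.465 = €190.2156.
Second-round multiplier: €106.52 ÷ €190.2156 ≈ 0.56.
That is a change of -44.0%.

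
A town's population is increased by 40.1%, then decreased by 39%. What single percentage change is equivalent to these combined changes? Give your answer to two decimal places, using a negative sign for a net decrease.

-14.54%

The combined multiplier is 1.401 × 0.61 = 0.85461.
That corresponds to a decrease of 14.54%.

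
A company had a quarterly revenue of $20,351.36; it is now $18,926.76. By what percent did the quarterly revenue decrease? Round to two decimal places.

Change: $18,926.76 − $20,351.36 = -$1,424.60.
Relative to the original: -$1,424.60 ÷ $20,351.36 ≈ -7.00%.
So the quarterly revenue decreased by 7.00%.

7.00%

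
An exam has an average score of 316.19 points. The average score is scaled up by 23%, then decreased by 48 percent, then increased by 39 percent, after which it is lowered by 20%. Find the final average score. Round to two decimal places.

224.89 points

Each change multiplies by a factor: 1.23 × 0.52 × 1.39 × 0.8 = 0.7112352.
316.19 × 0.7112352 = 224.885457888 ≈ 224.89.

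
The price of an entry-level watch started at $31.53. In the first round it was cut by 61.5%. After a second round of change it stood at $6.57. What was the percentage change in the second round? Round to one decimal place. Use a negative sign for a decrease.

-45.9%

After the first round: $31.53 × 0.385 = $12.13905.
Second-round multiplier: $6.57 ÷ $12.13905 ≈ 0.54123.
That is a change of -45.9%.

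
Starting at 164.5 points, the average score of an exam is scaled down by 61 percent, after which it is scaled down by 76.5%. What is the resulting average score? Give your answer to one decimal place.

Each change multiplies by a factor: 0.39 × 0.235 = 0.09165.
164.5 × 0.09165 = 15.076425 ≈ 15.1.

15.1 points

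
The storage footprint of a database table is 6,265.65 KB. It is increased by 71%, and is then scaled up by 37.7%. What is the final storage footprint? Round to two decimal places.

14,753.54 KB

Each change multiplies by a factor: 1.71 × 1.377 = 2.35467.
6,265.65 × 2.35467 = 14753.5380855 ≈ 14,753.54.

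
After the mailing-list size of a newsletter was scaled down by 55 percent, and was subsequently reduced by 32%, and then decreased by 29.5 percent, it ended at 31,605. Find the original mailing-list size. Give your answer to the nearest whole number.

146,503

Undoing the 29.5% decrease: 31,605 ÷ 0.705 ≈ 44829.787234.
Undoing the 32% decrease: 44829.787234 ÷ 0.68 ≈ 65926.157697.
Undoing the 55% decrease: 65926.157697 ÷ 0.45 ≈ 146,503.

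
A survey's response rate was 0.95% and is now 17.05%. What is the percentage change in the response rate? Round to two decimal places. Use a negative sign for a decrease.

1694.74%

The change is 17.05 − 0.95 = 16.10 percentage points.
Relative to the original 0.95%, that is 16.10 ÷ 0.95 ≈ 1694.74%.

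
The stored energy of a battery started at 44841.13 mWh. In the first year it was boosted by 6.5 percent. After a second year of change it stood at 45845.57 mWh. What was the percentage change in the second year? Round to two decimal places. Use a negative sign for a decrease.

After the first year: 44841.13 × 1.065 = 47755.80345.
Second-year multiplier: 45845.57 ÷ 47755.80345 ≈ 0.96.
That is a change of -4.00%.

-4.00%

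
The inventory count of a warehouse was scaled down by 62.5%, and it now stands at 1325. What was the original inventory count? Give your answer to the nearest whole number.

The overall multiplier applied was 0.375.
So the original inventory count was 1325 ÷ 0.375 ≈ 3533.

3533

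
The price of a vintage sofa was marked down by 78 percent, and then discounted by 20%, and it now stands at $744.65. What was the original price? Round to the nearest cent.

$4230.97

Undoing the 20% decrease: $744.65 ÷ 0.8 = $930.8125.
Undoing the 78% decrease: $930.8125 ÷ 0.22 ≈ $4230.97.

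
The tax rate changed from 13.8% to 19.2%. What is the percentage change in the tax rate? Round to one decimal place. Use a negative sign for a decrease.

The change is 19.2 − 13.8 = 5.4 percentage points.
Relative to the original 13.8%, that is 5.4 ÷ 13.8 ≈ 39.1%.

39.1%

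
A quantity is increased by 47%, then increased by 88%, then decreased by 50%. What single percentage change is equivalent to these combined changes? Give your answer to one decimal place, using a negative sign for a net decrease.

38.2%

The combined multiplier is 1.47 × 1.88 × 0.5 = 1.3818.
That corresponds to an increase of 38.2%.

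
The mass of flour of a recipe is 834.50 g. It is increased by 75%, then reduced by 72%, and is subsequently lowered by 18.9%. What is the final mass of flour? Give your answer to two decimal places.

331.62 g

Apply the 75% increase: 834.50 × 1.75 = 1460.375.
72% decrease: 1460.375 × 0.28 = 408.905.
Apply the 18.9% decrease: 408.905 × 0.811 = 331.621955 ≈ 331.62.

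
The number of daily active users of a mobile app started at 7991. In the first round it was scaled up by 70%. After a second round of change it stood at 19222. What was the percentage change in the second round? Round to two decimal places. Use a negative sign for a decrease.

After the first round: 7991 × 1.7 = 13584.7.
Second-round multiplier: 19222 ÷ 13584.7 ≈ 1.414974.
That is a change of 41.50%.

41.50%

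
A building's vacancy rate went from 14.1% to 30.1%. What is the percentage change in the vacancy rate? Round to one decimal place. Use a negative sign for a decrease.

113.5%

The change is 30.1 − 14.1 = 16.0 percentage points.
Relative to the original 14.1%, that is 16.0 ÷ 14.1 ≈ 113.5%.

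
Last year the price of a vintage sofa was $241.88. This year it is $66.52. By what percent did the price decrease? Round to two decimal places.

Change: $66.52 − $241.88 = -$175.36.
Relative to the original: -$175.36 ÷ $241.88 ≈ -72.50%.
So the price decreased by 72.50%.

72.50%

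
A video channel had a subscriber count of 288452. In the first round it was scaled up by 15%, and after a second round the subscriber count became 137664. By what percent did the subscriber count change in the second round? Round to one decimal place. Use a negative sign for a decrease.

-58.5%

After the first round: 288452 × 1.15 = 331719.8.
Second-round multiplier: 137664 ÷ 331719.8 ≈ 0.415.
That is a change of -58.5%.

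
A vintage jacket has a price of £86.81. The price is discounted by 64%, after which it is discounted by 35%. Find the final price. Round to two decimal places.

Each change multiplies by a factor: 0.36 × 0.65 = 0.234.
£86.81 × 0.234 = £20.31354 ≈ £20.31.

£20.31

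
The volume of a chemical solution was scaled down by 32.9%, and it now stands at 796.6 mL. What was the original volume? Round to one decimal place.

1,187.2 mL

The overall multiplier applied was 0.671.
So the original volume was 796.6 ÷ 0.671 ≈ 1,187.2 mL.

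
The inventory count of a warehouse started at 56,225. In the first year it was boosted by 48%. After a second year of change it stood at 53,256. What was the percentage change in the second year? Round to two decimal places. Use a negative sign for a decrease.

After the first year: 56,225 × 1.48 = 83213.
Second-year multiplier: 53,256 ÷ 83213 ≈ 0.639996.
That is a change of -36.00%.

-36.00%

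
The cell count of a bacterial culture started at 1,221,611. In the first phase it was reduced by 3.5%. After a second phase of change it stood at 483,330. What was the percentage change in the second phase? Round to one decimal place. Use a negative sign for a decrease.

After the first phase: 1,221,611 × 0.965 = 1178854.615.
Second-phase multiplier: 483,330 ÷ 1178854.615 ≈ 0.41.
That is a change of -59.0%.

-59.0%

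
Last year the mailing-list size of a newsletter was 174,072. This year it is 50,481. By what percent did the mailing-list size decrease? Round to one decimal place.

Change: 50,481 − 174,072 = -123,591.
Relative to the original: -123,591 ÷ 174,072 ≈ -71.0%.
So the mailing-list size decreased by 71.0%.

71.0%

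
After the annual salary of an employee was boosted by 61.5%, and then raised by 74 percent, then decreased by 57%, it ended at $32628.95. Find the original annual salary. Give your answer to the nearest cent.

The overall multiplier applied was 1.615 × 1.74 × 0.43 = 1.208343.
So the original annual salary was $32628.95 ÷ 1.208343 ≈ $27003.05.

$27003.05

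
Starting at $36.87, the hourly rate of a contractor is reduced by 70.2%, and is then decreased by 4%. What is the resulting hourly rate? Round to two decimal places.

$10.55

70.2% decrease: $36.87 × 0.298 = $10.98726.
After the 4% decrease: $10.98726 × 0.96 = $10.5477696 ≈ $10.55.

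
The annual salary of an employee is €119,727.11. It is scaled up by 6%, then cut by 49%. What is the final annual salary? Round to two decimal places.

After the 6% increase: €119,727.11 × 1.06 = €126910.7366.
After the 49% decrease: €126910.7366 × 0.51 = €64724.475666 ≈ €64,724.48.

€64,724.48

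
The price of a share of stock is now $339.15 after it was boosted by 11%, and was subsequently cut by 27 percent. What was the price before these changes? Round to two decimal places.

The overall multiplier applied was 1.11 × 0.73 = 0.8103.
So the original price was $339.15 ÷ 0.8103 ≈ $418.55.

$418.55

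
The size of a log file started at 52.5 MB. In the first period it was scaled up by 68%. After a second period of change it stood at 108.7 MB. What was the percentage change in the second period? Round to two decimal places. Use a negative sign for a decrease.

23.24%

After the first period: 52.5 × 1.68 = 88.2.
Second-period multiplier: 108.7 ÷ 88.2 ≈ 1.232426.
That is a change of 23.24%.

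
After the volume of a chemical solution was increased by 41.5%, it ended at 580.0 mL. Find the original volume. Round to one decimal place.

409.9 mL

The overall multiplier applied was 1.415.
So the original volume was 580.0 ÷ 1.415 ≈ 409.9 mL.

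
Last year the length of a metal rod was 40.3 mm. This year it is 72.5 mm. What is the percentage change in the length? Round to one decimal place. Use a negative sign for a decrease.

79.9%

Change: 72.5 − 40.3 = 32.2.
Relative to the original: 32.2 ÷ 40.3 ≈ 79.9%.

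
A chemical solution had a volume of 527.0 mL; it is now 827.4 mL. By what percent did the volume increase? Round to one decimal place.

Change: 827.4 − 527.0 = 300.4.
Relative to the original: 300.4 ÷ 527.0 ≈ 57.0%.
So the volume increased by 57.0%.

57.0%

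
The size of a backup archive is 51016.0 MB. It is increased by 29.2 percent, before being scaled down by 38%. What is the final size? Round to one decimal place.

40865.9 MB

Apply the 29.2% increase: 51016.0 × 1.292 = 65912.672.
38% decrease: 65912.672 × 0.62 = 40865.85664 ≈ 40865.9.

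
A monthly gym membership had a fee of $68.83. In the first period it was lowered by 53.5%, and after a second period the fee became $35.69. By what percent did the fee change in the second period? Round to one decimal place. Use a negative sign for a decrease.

11.5%

After the first period: $68.83 × 0.465 = $32.00595.
Second-period multiplier: $35.69 ÷ $32.00595 ≈ 1.11511.
That is a change of 11.5%.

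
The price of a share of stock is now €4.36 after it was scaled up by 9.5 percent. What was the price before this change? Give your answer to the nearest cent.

The overall multiplier applied was 1.095.
So the original price was €4.36 ÷ 1.095 ≈ €3.98.

€3.98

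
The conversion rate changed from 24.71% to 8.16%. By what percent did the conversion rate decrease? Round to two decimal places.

66.98%

The change is 8.16 − 24.71 = -16.55 percentage points.
Relative to the original 24.71%, that is -16.55 ÷ 24.71 ≈ -66.98%.
So the conversion rate fell by 66.98%.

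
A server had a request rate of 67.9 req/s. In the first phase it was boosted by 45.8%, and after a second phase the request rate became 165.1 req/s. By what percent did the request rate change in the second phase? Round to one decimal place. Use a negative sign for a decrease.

After the first phase: 67.9 × 1.458 = 98.9982.
Second-phase multiplier: 165.1 ÷ 98.9982 ≈ 1.66771.
That is a change of 66.8%.

66.8%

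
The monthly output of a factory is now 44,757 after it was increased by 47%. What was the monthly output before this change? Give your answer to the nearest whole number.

30,447

The overall multiplier applied was 1.47.
So the original monthly output was 44,757 ÷ 1.47 ≈ 30,447.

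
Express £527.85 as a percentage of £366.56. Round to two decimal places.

144.00%

£527.85 ÷ £366.56 ≈ 144.00%.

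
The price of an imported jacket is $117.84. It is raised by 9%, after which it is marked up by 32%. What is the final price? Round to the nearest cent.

$169.55

Apply the 9% increase: $117.84 × 1.09 = $128.4456.
32% increase: $128.4456 × 1.32 = $169.548192 ≈ $169.55.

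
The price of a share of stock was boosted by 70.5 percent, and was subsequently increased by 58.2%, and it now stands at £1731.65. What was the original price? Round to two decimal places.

£641.99

Undoing the 58.2% increase: £1731.65 ÷ 1.582 ≈ £1094.595449.
Undoing the 70.5% increase: £1094.595449 ÷ 1.705 ≈ £641.99.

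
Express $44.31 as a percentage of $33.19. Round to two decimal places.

133.50%

$44.31 ÷ $33.19 ≈ 133.50%.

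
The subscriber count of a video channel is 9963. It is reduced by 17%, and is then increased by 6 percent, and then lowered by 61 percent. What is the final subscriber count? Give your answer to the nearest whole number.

Each change multiplies by a factor: 0.83 × 1.06 × 0.39 = 0.343122.
9963 × 0.343122 = 3418.524486 ≈ 3419.

3419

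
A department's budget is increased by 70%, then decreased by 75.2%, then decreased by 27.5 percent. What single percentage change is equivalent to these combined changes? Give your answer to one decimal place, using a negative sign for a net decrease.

-69.4%

The combined multiplier is 1.7 × 0.248 × 0.725 = 0.30566.
That corresponds to a decrease of 69.4%.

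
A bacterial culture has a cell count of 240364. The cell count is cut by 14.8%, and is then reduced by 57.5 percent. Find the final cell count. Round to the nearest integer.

Each change multiplies by a factor: 0.852 × 0.425 = 0.3621.
240364 × 0.3621 = 87035.8044 ≈ 87036.

87036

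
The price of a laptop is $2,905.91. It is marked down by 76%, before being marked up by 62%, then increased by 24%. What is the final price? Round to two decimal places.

$1,400.97

Each change multiplies by a factor: 0.24 × 1.62 × 1.24 = 0.482112.
$2,905.91 × 0.482112 = $1400.97408192 ≈ $1,400.97.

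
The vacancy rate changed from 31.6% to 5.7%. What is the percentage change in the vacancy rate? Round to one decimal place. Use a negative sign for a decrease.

-82.0%

The change is 5.7 − 31.6 = -25.9 percentage points.
Relative to the original 31.6%, that is -25.9 ÷ 31.6 ≈ -82.0%.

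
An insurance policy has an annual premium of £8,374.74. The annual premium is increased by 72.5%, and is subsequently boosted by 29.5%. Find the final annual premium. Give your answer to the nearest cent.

£18,708.12

Each change multiplies by a factor: 1.725 × 1.295 = 2.233875.
£8,374.74 × 2.233875 = £18708.1223175 ≈ £18,708.12.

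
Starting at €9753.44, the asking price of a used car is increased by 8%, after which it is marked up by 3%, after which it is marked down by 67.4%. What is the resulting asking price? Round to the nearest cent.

Apply the 8% increase: €9753.44 × 1.08 = €10533.7152.
Apply the 3% increase: €10533.7152 × 1.03 = €10849.726656.
Apply the 67.4% decrease: €10849.726656 × 0.326 = €3537.010889856 ≈ €3537.01.

€3537.01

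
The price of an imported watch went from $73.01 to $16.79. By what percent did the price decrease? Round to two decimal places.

Change: $16.79 − $73.01 = -$56.22.
Relative to the original: -$56.22 ÷ $73.01 ≈ -77.00%.
So the price decreased by 77.00%.

77.00%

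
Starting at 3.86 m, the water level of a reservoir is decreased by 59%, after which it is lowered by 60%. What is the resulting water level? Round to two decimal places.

After the 59% decrease: 3.86 × 0.41 = 1.5826.
Apply the 60% decrease: 1.5826 × 0.4 = 0.63304 ≈ 0.63.

0.63 m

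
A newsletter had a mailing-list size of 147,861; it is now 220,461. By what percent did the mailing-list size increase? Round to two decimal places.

49.10%

Change: 220,461 − 147,861 = 72,600.
Relative to the original: 72,600 ÷ 147,861 ≈ 49.10%.
So the mailing-list size increased by 49.10%.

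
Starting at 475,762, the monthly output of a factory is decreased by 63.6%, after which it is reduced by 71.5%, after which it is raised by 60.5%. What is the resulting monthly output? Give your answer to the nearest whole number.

79,216

Each change multiplies by a factor: 0.364 × 0.285 × 1.605 = 0.1665027.
475,762 × 0.1665027 = 79215.6575574 ≈ 79,216.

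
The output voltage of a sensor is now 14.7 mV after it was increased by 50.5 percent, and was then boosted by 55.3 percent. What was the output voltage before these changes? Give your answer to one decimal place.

The overall multiplier applied was 1.505 × 1.553 = 2.337265.
So the original output voltage was 14.7 ÷ 2.337265 ≈ 6.3 mV.

6.3 mV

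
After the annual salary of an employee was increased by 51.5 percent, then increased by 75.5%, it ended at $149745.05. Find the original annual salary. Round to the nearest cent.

The overall multiplier applied was 1.515 × 1.755 = 2.658825.
So the original annual salary was $149745.05 ÷ 2.658825 ≈ $56320.01.

$56320.01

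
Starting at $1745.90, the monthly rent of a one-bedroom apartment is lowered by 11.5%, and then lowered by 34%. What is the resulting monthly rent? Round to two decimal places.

$1019.78

Apply the 11.5% decrease: $1745.90 × 0.885 = $1545.1215.
34% decrease: $1545.1215 × 0.66 = $1019.78019 ≈ $1019.78.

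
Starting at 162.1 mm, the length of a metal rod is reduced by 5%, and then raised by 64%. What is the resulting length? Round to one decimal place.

252.6 mm

5% decrease: 162.1 × 0.95 = 153.995.
Apply the 64% increase: 153.995 × 1.64 = 252.5518 ≈ 252.6.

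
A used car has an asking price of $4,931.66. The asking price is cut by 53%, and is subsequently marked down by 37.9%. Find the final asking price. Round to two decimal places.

Apply the 53% decrease: $4,931.66 × 0.47 = $2317.8802.
37.9% decrease: $2317.8802 × 0.621 = $1439.4036042 ≈ $1,439.40.

$1,439.40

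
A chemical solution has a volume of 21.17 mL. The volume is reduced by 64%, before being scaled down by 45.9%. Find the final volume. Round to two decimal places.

4.12 mL

64% decrease: 21.17 × 0.36 = 7.6212.
After the 45.9% decrease: 7.6212 × 0.541 = 4.1230692 ≈ 4.12.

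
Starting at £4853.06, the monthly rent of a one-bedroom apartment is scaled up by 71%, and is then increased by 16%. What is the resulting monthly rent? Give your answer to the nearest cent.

Each change multiplies by a factor: 1.71 × 1.16 = 1.9836.
£4853.06 × 1.9836 = £9626.529816 ≈ £9626.53.

£9626.53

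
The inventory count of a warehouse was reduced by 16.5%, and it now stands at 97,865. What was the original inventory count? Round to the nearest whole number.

The overall multiplier applied was 0.835.
So the original inventory count was 97,865 ÷ 0.835 ≈ 117,204.

117,204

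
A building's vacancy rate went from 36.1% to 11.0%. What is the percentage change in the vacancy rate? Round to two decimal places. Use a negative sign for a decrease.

The change is 11.0 − 36.1 = -25.1 percentage points.
Relative to the original 36.1%, that is -25.1 ÷ 36.1 ≈ -69.53%.

-69.53%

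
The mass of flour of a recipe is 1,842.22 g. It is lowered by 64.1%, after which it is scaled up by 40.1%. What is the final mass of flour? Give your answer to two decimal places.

Apply the 64.1% decrease: 1,842.22 × 0.359 = 661.35698.
Apply the 40.1% increase: 661.35698 × 1.401 = 926.56112898 ≈ 926.56.

926.56 g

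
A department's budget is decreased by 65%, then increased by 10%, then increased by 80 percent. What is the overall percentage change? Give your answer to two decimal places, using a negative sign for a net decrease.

-30.70%

A 65% decrease multiplies by 0.35.
Then a 10% increase: 0.35 × 1.1 = 0.385.
Then an 80% increase: 0.385 × 1.8 = 0.693.
Overall factor 0.693, i.e. -30.70%.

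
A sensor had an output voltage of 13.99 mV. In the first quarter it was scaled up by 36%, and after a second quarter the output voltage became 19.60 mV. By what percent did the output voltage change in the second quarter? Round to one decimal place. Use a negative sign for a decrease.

After the first quarter: 13.99 × 1.36 = 19.0264.
Second-quarter multiplier: 19.60 ÷ 19.0264 ≈ 1.03015.
That is a change of 3.0%.

3.0%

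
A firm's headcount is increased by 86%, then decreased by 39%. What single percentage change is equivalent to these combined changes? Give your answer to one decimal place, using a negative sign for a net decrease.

An 86% increase multiplies by 1.86.
Then a 39% decrease: 1.86 × 0.61 = 1.1346.
Overall factor 1.1346, i.e. 13.5%.

13.5%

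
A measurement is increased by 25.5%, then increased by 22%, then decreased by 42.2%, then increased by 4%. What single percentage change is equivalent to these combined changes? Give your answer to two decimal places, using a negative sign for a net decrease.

-7.96%

The combined multiplier is 1.255 × 1.22 × 0.578 × 1.04 = 0.920374832.
That corresponds to a decrease of 7.96%.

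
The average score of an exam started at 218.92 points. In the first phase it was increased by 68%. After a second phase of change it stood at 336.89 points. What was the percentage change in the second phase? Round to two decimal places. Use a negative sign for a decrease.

-8.40%

After the first phase: 218.92 × 1.68 = 367.7856.
Second-phase multiplier: 336.89 ÷ 367.7856 ≈ 0.915996.
That is a change of -8.40%.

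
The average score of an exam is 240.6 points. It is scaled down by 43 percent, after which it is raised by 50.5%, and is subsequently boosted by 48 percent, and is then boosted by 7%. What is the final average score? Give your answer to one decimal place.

Apply the 43% decrease: 240.6 × 0.57 = 137.142.
After the 50.5% increase: 137.142 × 1.505 = 206.39871.
After the 48% increase: 206.39871 × 1.48 = 305.4700908.
7% increase: 305.4700908 × 1.07 = 326.852997156 ≈ 326.9.

326.9 points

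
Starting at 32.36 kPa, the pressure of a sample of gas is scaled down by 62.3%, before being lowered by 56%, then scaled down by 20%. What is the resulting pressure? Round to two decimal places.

4.29 kPa

62.3% decrease: 32.36 × 0.377 = 12.19972.
56% decrease: 12.19972 × 0.44 = 5.3678768.
After the 20% decrease: 5.3678768 × 0.8 = 4.29430144 ≈ 4.29.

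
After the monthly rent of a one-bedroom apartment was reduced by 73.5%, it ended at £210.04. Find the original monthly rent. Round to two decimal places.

The overall multiplier applied was 0.265.
So the original monthly rent was £210.04 ÷ 0.265 ≈ £792.60.

£792.60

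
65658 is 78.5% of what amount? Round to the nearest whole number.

65658 ÷ 0.785 ≈ 83641.

83641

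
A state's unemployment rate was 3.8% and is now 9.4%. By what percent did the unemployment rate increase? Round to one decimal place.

The change is 9.4 − 3.8 = 5.6 percentage points.
Relative to the original 3.8%, that is 5.6 ÷ 3.8 ≈ 147.4%.
So the unemployment rate rose by 147.4%.

147.4%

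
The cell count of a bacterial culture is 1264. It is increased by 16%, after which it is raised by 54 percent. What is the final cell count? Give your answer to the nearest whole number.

16% increase: 1264 × 1.16 = 1466.24.
After the 54% increase: 1466.24 × 1.54 = 2258.0096 ≈ 2258.

2258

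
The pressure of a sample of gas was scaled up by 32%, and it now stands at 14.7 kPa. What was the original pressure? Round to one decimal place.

The overall multiplier applied was 1.32.
So the original pressure was 14.7 ÷ 1.32 ≈ 11.1 kPa.

11.1 kPa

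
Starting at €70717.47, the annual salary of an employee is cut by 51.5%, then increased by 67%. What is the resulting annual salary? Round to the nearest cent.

Each change multiplies by a factor: 0.485 × 1.67 = 0.80995.
€70717.47 × 0.80995 = €57277.6148265 ≈ €57277.61.

€57277.61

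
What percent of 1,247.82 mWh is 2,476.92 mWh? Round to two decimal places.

2,476.92 mWh ÷ 1,247.82 mWh ≈ 198.50%.

198.50%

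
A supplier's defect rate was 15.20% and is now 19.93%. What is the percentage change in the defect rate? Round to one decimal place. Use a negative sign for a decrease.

The change is 19.93 − 15.20 = 4.73 percentage points.
Relative to the original 15.20%, that is 4.73 ÷ 15.20 ≈ 31.1%.

31.1%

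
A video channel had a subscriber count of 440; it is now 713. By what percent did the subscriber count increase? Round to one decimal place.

Change: 713 − 440 = 273.
Relative to the original: 273 ÷ 440 ≈ 62.0%.
So the subscriber count increased by 62.0%.

62.0%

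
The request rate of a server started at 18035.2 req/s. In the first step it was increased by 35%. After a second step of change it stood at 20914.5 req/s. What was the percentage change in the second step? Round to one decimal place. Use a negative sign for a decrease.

After the first step: 18035.2 × 1.35 = 24347.52.
Second-step multiplier: 20914.5 ÷ 24347.52 ≈ 0.859.
That is a change of -14.1%.

-14.1%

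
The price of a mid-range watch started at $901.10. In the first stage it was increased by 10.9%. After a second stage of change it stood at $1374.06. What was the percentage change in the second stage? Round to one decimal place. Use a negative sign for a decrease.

37.5%

After the first stage: $901.10 × 1.109 = $999.3199.
Second-stage multiplier: $1374.06 ÷ $999.3199 ≈ 1.375.
That is a change of 37.5%.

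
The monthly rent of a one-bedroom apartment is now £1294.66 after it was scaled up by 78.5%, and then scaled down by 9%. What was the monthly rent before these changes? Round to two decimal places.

Undoing the 9% decrease: £1294.66 ÷ 0.91 ≈ £1422.703297.
Undoing the 78.5% increase: £1422.703297 ÷ 1.785 ≈ £797.03.

£797.03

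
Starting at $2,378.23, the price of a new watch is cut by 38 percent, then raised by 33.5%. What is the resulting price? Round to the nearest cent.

$1,968.46

Each change multiplies by a factor: 0.62 × 1.335 = 0.8277.
$2,378.23 × 0.8277 = $1968.460971 ≈ $1,968.46.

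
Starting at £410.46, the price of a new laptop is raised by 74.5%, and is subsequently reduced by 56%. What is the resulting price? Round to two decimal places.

74.5% increase: £410.46 × 1.745 = £716.2527.
After the 56% decrease: £716.2527 × 0.44 = £315.151188 ≈ £315.15.

£315.15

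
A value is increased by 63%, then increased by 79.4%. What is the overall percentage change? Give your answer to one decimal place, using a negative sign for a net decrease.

The combined multiplier is 1.63 × 1.794 = 2.92422.
That corresponds to an increase of 192.4%.

192.4%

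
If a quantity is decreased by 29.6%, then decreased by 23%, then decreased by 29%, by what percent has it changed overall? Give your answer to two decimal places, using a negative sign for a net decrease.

-61.51%

The combined multiplier is 0.704 × 0.77 × 0.71 = 0.3848768.
That corresponds to a decrease of 61.51%.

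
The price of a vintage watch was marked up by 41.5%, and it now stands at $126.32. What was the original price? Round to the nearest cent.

$89.27

The overall multiplier applied was 1.415.
So the original price was $126.32 ÷ 1.415 ≈ $89.27.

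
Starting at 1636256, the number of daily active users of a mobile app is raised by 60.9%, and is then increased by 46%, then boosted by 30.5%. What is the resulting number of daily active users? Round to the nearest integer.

Apply the 60.9% increase: 1636256 × 1.609 = 2632735.904.
Apply the 46% increase: 2632735.904 × 1.46 = 3843794.41984.
30.5% increase: 3843794.41984 × 1.305 = 5016151.7178912 ≈ 5016152.

5016152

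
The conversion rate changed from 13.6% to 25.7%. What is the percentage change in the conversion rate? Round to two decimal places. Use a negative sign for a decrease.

The change is 25.7 − 13.6 = 12.1 percentage points.
Relative to the original 13.6%, that is 12.1 ÷ 13.6 ≈ 88.97%.

88.97%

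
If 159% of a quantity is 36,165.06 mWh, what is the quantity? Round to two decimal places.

22,745.32 mWh

36,165.06 mWh ÷ 1.59 ≈ 22,745.32 mWh.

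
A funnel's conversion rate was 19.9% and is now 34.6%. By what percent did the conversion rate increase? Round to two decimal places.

The change is 34.6 − 19.9 = 14.7 percentage points.
Relative to the original 19.9%, that is 14.7 ÷ 19.9 ≈ 73.87%.
So the conversion rate rose by 73.87%.

73.87%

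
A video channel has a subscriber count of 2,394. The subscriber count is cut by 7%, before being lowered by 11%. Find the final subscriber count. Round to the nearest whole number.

1,982

Apply the 7% decrease: 2,394 × 0.93 = 2226.42.
11% decrease: 2226.42 × 0.89 = 1981.5138 ≈ 1,982.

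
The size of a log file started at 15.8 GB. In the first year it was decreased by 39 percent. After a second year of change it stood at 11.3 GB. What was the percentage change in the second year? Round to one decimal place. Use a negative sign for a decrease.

17.2%

After the first year: 15.8 × 0.61 = 9.638.
Second-year multiplier: 11.3 ÷ 9.638 ≈ 1.17244.
That is a change of 17.2%.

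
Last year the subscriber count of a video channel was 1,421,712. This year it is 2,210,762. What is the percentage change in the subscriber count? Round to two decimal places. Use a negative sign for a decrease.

55.50%

Change: 2,210,762 − 1,421,712 = 789,050.
Relative to the original: 789,050 ÷ 1,421,712 ≈ 55.50%.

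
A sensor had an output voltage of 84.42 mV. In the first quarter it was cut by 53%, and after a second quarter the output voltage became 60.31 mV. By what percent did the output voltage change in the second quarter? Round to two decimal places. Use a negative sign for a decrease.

After the first quarter: 84.42 × 0.47 = 39.6774.
Second-quarter multiplier: 60.31 ÷ 39.6774 ≈ 1.520009.
That is a change of 52.00%.

52.00%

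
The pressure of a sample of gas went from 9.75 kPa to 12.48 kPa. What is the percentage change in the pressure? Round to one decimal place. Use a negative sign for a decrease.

Change: 12.48 − 9.75 = 2.73.
Relative to the original: 2.73 ÷ 9.75 = 28.0%.

28.0%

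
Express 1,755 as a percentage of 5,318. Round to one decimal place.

33.0%

1,755 ÷ 5,318 ≈ 33.0%.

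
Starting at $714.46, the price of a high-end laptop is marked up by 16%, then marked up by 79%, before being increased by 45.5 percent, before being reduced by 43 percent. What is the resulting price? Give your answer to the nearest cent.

$1230.34

Each change multiplies by a factor: 1.16 × 1.79 × 1.455 × 0.57 = 1.72206234.
$714.46 × 1.72206234 = $1230.3446594364 ≈ $1230.34.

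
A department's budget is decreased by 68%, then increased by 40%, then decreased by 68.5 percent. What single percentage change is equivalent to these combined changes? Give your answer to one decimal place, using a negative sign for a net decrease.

The combined multiplier is 0.32 × 1.4 × 0.315 = 0.14112.
That corresponds to a decrease of 85.9%.

-85.9%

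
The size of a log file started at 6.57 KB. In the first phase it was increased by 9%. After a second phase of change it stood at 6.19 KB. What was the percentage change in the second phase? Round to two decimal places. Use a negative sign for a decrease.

After the first phase: 6.57 × 1.09 = 7.1613.
Second-phase multiplier: 6.19 ÷ 7.1613 ≈ 0.864368.
That is a change of -13.56%.

-13.56%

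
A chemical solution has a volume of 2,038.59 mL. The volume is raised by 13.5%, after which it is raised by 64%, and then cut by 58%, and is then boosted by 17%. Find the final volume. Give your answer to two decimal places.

1,864.68 mL

Each change multiplies by a factor: 1.135 × 1.64 × 0.42 × 1.17 = 0.91469196.
2,038.59 × 0.91469196 = 1864.6818827364 ≈ 1,864.68.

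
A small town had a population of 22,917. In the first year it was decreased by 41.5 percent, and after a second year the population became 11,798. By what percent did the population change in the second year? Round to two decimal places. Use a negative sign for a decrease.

-12.00%

After the first year: 22,917 × 0.585 = 13406.445.
Second-year multiplier: 11,798 ÷ 13406.445 ≈ 0.880024.
That is a change of -12.00%.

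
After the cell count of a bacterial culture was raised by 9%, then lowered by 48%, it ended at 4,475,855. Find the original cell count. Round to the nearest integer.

The overall multiplier applied was 1.09 × 0.52 = 0.5668.
So the original cell count was 4,475,855 ÷ 0.5668 ≈ 7,896,710.

7,896,710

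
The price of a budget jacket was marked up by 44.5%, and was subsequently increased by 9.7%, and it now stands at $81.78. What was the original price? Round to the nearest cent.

Undoing the 9.7% increase: $81.78 ÷ 1.097 ≈ $74.548769.
Undoing the 44.5% increase: $74.548769 ÷ 1.445 ≈ $51.59.

$51.59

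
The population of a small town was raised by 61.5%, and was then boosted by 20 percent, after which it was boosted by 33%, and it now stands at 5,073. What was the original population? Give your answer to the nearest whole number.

The overall multiplier applied was 1.615 × 1.2 × 1.33 = 2.57754.
So the original population was 5,073 ÷ 2.57754 ≈ 1,968.

1,968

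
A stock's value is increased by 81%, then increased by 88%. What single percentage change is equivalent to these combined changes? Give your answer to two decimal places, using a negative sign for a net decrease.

240.28%

The combined multiplier is 1.81 × 1.88 = 3.4028.
That corresponds to an increase of 240.28%.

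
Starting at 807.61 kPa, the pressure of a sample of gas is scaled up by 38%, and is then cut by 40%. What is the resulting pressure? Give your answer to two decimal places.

Apply the 38% increase: 807.61 × 1.38 = 1114.5018.
After the 40% decrease: 1114.5018 × 0.6 = 668.70108 ≈ 668.70.

668.70 kPa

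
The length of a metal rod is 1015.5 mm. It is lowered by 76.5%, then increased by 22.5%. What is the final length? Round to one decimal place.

292.3 mm

76.5% decrease: 1015.5 × 0.235 = 238.6425.
After the 22.5% increase: 238.6425 × 1.225 = 292.3370625 ≈ 292.3.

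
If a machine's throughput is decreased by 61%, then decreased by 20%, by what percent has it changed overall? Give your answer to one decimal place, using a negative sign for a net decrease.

A 61% decrease multiplies by 0.39.
Then a 20% decrease: 0.39 × 0.8 = 0.312.
Overall factor 0.312, i.e. -68.8%.

-68.8%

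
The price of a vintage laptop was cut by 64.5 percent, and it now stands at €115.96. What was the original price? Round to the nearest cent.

€326.65

The overall multiplier applied was 0.355.
So the original price was €115.96 ÷ 0.355 ≈ €326.65.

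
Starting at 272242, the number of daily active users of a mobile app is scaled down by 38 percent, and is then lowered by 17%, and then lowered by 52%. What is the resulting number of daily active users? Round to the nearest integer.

67246

Apply the 38% decrease: 272242 × 0.62 = 168790.04.
After the 17% decrease: 168790.04 × 0.83 = 140095.7332.
52% decrease: 140095.7332 × 0.48 = 67245.951936 ≈ 67246.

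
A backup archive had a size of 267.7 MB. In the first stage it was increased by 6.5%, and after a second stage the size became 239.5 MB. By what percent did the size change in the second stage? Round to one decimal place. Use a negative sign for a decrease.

After the first stage: 267.7 × 1.065 = 285.1005.
Second-stage multiplier: 239.5 ÷ 285.1005 ≈ 0.84005.
That is a change of -16.0%.

-16.0%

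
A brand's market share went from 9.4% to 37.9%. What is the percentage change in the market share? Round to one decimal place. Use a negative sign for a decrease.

The change is 37.9 − 9.4 = 28.5 percentage points.
Relative to the original 9.4%, that is 28.5 ÷ 9.4 ≈ 303.2%.

303.2%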